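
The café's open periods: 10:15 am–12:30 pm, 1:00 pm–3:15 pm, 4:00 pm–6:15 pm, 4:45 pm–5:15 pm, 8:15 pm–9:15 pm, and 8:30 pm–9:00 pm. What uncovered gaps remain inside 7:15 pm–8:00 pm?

7:15 pm–8:00 pm

Covered (merged): 10:15 am–12:30 pm, 1:00 pm–3:15 pm, 4:00 pm–6:15 pm, 8:15 pm–9:15 pm.
Complement within 7:15 pm–8:00 pm: 7:15 pm–8:00 pm.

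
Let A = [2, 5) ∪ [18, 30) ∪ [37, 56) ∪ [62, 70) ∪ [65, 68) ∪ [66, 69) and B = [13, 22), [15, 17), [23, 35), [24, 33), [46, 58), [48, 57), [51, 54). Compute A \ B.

First set merges to [2, 5), [18, 30), [37, 56), [62, 70).
Second set merges to [13, 22), [23, 35), [46, 58).
[2, 5): no B overlap → unchanged.
[18, 30) minus B → [22, 23).
[37, 56) minus B → [37, 46).
[62, 70): no B overlap → unchanged.

[2, 5) ∪ [22, 23) ∪ [37, 46) ∪ [62, 70)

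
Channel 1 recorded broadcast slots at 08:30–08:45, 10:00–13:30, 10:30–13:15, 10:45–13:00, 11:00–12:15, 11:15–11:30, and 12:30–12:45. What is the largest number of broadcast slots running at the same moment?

5

Walk the sorted start/end points keeping a running depth.
The depth first hits 5 at 11:15.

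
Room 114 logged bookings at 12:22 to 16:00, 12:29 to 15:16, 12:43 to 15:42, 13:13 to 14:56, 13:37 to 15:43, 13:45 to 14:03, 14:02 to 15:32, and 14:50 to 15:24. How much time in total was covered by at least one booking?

3 h 38 min

Merged: 12:22–16:00.
Length: 3 h 38 min.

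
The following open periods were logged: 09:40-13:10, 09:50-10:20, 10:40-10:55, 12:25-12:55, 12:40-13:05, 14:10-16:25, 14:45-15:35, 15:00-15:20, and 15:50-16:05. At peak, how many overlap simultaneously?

3

At 12:40, 3 of the intervals are simultaneously active.
No point has more.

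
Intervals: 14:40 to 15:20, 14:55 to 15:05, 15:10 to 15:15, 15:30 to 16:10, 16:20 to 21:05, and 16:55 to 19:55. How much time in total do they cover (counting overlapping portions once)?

6 h 5 min

Merged: 14:40–15:20, 15:30–16:10, 16:20–21:05.
Lengths: 40 min + 40 min + 4 h 45 min = 6 h 5 min.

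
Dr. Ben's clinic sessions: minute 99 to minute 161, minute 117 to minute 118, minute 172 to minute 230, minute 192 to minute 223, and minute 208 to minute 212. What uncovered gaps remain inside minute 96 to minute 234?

Covered (merged): minute 99 to minute 161, minute 172 to minute 230.
Complement within minute 96 to minute 234: minute 96 to minute 99, minute 161 to minute 172, minute 230 to minute 234.

minute 96 to minute 99, minute 161 to minute 172, minute 230 to minute 234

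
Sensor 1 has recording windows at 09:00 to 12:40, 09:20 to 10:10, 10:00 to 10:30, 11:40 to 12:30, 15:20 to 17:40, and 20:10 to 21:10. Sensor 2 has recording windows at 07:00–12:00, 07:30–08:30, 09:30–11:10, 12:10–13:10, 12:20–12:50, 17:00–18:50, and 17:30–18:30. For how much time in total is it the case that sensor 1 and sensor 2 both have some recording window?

First set merges to 09:00-12:40, 15:20-17:40, 20:10-21:10.
Second set merges to 07:00-12:00, 12:10-13:10, 17:00-18:50.
A ∩ B = 09:00-12:00, 12:10-12:40, 17:00-17:40.
Total: 3 h + 30 min + 40 min = 4 h 10 min.

4 h 10 min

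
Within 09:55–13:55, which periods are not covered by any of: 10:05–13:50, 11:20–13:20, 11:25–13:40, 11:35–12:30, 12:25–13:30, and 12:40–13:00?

Covered (merged): 10:05–13:50.
Uncovered inside 09:55–13:55: 09:55–10:05, 13:50–13:55.

09:55–10:05, 13:50–13:55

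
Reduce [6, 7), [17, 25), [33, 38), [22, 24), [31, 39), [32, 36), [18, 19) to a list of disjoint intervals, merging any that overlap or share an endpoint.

Sort by start: [6, 7), [17, 25), [18, 19), [22, 24), [31, 39), [32, 36), [33, 38).
[17, 25) is disjoint → start new block.
[18, 19) overlaps/touches [17, 25) → extend to [17, 25).
[22, 24) overlaps/touches [17, 25) → extend to [17, 25).
[31, 39) is disjoint → start new block.
[32, 36) overlaps/touches [31, 39) → extend to [31, 39).
[33, 38) overlaps/touches [31, 39) → extend to [31, 39).

[6, 7) ∪ [17, 25) ∪ [31, 39)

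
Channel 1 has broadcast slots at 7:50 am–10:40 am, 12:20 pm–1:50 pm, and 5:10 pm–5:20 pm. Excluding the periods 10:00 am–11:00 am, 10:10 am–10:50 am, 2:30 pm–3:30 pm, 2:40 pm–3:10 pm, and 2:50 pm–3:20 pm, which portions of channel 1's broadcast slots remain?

7:50 am–10:00 am, 12:20 pm–1:50 pm, 5:10 pm–5:20 pm

Merge the second list: 10:00 am–11:00 am, 2:30 pm–3:30 pm.
7:50 am–10:40 am with B removed leaves 7:50 am–10:00 am.
12:20 pm–1:50 pm is untouched.
5:10 pm–5:20 pm is untouched.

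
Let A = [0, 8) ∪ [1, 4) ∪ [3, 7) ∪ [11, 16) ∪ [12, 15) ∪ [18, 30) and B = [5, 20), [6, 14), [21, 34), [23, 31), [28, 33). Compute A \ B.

Merge the first list: [0, 8), [11, 16), [18, 30).
Merge the second list: [5, 20), [21, 34).
[0, 8) minus B → [0, 5).
[11, 16): fully covered by B → removed.
[18, 30) minus B → [20, 21).

[0, 5) ∪ [20, 21)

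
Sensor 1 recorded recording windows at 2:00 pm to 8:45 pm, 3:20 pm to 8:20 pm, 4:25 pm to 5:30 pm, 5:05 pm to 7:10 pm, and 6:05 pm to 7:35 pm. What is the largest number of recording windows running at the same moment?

4

At 5:05 pm, 4 of the intervals are simultaneously active.
No point has more.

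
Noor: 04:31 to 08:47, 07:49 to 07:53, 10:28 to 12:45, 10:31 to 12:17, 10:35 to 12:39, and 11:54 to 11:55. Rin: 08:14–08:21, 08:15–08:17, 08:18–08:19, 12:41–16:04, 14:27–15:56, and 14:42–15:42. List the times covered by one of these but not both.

A, merged: 04:31–08:47, 10:28–12:45.
B, merged: 08:14–08:21, 12:41–16:04.
Only in the first: 04:31–08:14, 08:21–08:47, 10:28–12:41.
Only in the second: 12:45–16:04.
Together these are the periods covered by exactly one.

04:31–08:14, 08:21–08:47, 10:28–12:41, 12:45–16:04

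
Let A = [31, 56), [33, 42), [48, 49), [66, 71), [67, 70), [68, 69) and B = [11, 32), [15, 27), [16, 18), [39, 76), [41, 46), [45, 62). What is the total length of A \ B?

Merge the first list: [31, 56), [66, 71).
Merge the second list: [11, 32), [39, 76).
A \ B = [32, 39).
Total: 7.

7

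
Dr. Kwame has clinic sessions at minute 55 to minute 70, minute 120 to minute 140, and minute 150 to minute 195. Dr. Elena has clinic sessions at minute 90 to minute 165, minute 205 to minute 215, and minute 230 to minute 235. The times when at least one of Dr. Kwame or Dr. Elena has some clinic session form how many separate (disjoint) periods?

A ∪ B = minute 55 to minute 70, minute 90 to minute 195, minute 205 to minute 215, minute 230 to minute 235.
That is 4 disjoint pieces.

4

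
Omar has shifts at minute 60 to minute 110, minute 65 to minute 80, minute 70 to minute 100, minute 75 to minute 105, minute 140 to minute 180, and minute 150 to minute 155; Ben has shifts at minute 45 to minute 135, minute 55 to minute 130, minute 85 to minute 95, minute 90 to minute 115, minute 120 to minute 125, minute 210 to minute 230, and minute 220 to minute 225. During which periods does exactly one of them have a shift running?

A, merged: minute 60 to minute 110, minute 140 to minute 180.
B, merged: minute 45 to minute 135, minute 210 to minute 230.
A but not B: minute 140 to minute 180.
B but not A: minute 45 to minute 60, minute 110 to minute 135, minute 210 to minute 230.
Combining gives A △ B.

minute 45 to minute 60, minute 110 to minute 135, minute 140 to minute 180, minute 210 to minute 230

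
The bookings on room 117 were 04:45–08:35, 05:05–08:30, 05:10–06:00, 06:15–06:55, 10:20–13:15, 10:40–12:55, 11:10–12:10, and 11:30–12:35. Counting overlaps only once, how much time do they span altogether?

Merged: 04:45-08:35, 10:20-13:15.
Lengths: 3 h 50 min + 2 h 55 min = 6 h 45 min.

6 h 45 min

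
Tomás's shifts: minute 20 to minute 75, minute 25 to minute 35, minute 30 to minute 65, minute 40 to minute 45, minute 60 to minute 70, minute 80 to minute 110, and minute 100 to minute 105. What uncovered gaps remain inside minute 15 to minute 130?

minute 15 to minute 20, minute 75 to minute 80, minute 110 to minute 130

The merged coverage is minute 20 to minute 75, minute 80 to minute 110.
Complement within minute 15 to minute 130: minute 15 to minute 20, minute 75 to minute 80, minute 110 to minute 130.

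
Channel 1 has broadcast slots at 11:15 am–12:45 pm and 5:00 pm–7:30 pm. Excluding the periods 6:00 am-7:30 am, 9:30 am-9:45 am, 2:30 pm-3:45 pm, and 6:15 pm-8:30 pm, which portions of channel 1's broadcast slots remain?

11:15 am–12:45 pm, 5:00 pm–6:15 pm

11:15 am–12:45 pm: no B overlap → unchanged.
5:00 pm–7:30 pm minus B → 5:00 pm–6:15 pm.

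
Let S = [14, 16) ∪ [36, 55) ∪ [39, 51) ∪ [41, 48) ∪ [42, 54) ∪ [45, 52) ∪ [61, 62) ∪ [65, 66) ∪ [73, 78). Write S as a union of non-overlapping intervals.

[36, 55) is disjoint → start new block.
[39, 51) overlaps/touches [36, 55) → extend to [36, 55).
[41, 48) overlaps/touches [36, 55) → extend to [36, 55).
[42, 54) overlaps/touches [36, 55) → extend to [36, 55).
[45, 52) overlaps/touches [36, 55) → extend to [36, 55).
[61, 62) is disjoint → start new block.
[65, 66) is disjoint → start new block.
[73, 78) is disjoint → start new block.

[14, 16) ∪ [36, 55) ∪ [61, 62) ∪ [65, 66) ∪ [73, 78)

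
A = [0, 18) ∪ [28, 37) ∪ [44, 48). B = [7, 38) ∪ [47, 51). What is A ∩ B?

[0, 18) ∩ B → [7, 18).
[28, 37) ∩ B → [28, 37).
[44, 48) ∩ B → [47, 48).

[7, 18) ∪ [28, 37) ∪ [47, 48)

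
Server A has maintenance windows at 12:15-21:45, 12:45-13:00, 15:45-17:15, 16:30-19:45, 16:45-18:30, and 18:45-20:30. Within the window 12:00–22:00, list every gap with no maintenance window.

12:00–12:15, 21:45–22:00

After merging, the occupied span is 12:15–21:45.
Complement within 12:00–22:00: 12:00–12:15, 21:45–22:00.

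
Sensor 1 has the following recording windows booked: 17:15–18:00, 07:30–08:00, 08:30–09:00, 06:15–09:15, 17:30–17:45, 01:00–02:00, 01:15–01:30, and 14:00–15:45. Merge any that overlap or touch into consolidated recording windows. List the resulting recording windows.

01:00–02:00, 06:15–09:15, 14:00–15:45, 17:15–18:00

Sort by start: 01:00–02:00, 01:15–01:30, 06:15–09:15, 07:30–08:00, 08:30–09:00, 14:00–15:45, 17:15–18:00, 17:30–17:45.
01:15–01:30 overlaps/touches 01:00–02:00 → extend to 01:00–02:00.
06:15–09:15 is disjoint → start new block.
07:30–08:00 overlaps/touches 06:15–09:15 → extend to 06:15–09:15.
08:30–09:00 overlaps/touches 06:15–09:15 → extend to 06:15–09:15.
14:00–15:45 is disjoint → start new block.
17:15–18:00 is disjoint → start new block.
17:30–17:45 overlaps/touches 17:15–18:00 → extend to 17:15–18:00.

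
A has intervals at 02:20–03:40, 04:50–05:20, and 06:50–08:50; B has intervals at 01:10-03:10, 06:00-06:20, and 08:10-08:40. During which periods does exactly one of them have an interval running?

A \ B = 03:10–03:40, 04:50–05:20, 06:50–08:10, 08:40–08:50.
B \ A = 01:10–02:20, 06:00–06:20.
Union of the two gives the symmetric difference.

01:10–02:20, 03:10–03:40, 04:50–05:20, 06:00–06:20, 06:50–08:10, 08:40–08:50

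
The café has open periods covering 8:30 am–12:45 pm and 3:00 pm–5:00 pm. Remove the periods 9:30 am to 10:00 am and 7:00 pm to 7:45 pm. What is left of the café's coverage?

8:30 am–12:45 pm \ B = 8:30 am–9:30 am, 10:00 am–12:45 pm.
3:00 pm–5:00 pm: nothing removed.

8:30 am–9:30 am, 10:00 am–12:45 pm, 3:00 pm–5:00 pm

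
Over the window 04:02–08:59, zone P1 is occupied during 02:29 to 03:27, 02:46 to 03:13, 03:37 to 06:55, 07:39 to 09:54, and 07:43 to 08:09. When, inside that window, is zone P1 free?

Covered (merged): 02:29–03:27, 03:37–06:55, 07:39–09:54.
Complement within 04:02–08:59: 06:55–07:39.

06:55–07:39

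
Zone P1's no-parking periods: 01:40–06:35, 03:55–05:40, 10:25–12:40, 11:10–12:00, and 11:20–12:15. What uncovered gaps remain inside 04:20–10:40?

Covered (merged): 01:40–06:35, 10:25–12:40.
Gaps within 04:20–10:40: 06:35–10:25.

06:35–10:25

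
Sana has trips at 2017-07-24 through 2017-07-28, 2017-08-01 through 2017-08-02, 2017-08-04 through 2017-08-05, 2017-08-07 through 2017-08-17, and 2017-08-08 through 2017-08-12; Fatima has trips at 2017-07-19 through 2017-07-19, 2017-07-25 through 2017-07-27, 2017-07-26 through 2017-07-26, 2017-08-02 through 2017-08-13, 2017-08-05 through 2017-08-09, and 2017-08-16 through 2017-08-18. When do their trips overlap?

First set merges to 2017-07-24 through 2017-07-28, 2017-08-01 through 2017-08-02, 2017-08-04 through 2017-08-05, 2017-08-07 through 2017-08-17.
Second set merges to 2017-07-19 through 2017-07-19, 2017-07-25 through 2017-07-27, 2017-08-02 through 2017-08-13, 2017-08-16 through 2017-08-18.
2017-07-24 through 2017-07-28 meets the second set on 2017-07-25 through 2017-07-27.
2017-08-01 through 2017-08-02 meets the second set on 2017-08-02 through 2017-08-02.
2017-08-04 through 2017-08-05 meets the second set on 2017-08-04 through 2017-08-05.
2017-08-07 through 2017-08-17 meets the second set on 2017-08-07 through 2017-08-13, 2017-08-16 through 2017-08-17.

2017-07-25 through 2017-07-27, 2017-08-02 through 2017-08-02, 2017-08-04 through 2017-08-05, 2017-08-07 through 2017-08-13, 2017-08-16 through 2017-08-17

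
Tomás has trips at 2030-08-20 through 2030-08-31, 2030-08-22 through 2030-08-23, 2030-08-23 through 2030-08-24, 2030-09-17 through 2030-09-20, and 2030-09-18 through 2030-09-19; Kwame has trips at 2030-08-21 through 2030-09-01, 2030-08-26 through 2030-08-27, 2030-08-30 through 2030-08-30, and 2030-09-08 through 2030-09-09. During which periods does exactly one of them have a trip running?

First set merges to 2030-08-20 through 2030-08-31, 2030-09-17 through 2030-09-20.
Second set merges to 2030-08-21 through 2030-09-01, 2030-09-08 through 2030-09-09.
A but not B: 2030-08-20 through 2030-08-20, 2030-09-17 through 2030-09-20.
B but not A: 2030-09-01 through 2030-09-01, 2030-09-08 through 2030-09-09.
Combining gives A △ B.

2030-08-20 through 2030-08-20, 2030-09-01 through 2030-09-01, 2030-09-08 through 2030-09-09, 2030-09-17 through 2030-09-20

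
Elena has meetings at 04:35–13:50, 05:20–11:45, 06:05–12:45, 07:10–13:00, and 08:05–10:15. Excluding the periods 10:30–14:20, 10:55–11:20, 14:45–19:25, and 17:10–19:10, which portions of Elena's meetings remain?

A, merged: 04:35–13:50.
B, merged: 10:30–14:20, 14:45–19:25.
04:35–13:50 with B removed leaves 04:35–10:30.

04:35–10:30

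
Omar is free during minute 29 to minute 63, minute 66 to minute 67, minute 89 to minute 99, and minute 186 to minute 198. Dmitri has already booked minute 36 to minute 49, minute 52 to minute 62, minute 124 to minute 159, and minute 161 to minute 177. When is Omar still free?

minute 29 to minute 63 \ B = minute 29 to minute 36, minute 49 to minute 52, minute 62 to minute 63.
minute 66 to minute 67: nothing removed.
minute 89 to minute 99: nothing removed.
minute 186 to minute 198: nothing removed.

minute 29 to minute 36, minute 49 to minute 52, minute 62 to minute 63, minute 66 to minute 67, minute 89 to minute 99, minute 186 to minute 198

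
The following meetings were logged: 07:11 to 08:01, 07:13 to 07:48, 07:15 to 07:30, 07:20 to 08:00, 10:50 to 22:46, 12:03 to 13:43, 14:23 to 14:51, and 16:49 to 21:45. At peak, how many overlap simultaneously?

Sweep endpoints in order; track running count of active intervals.
Peak of 4 reached at 07:20.

4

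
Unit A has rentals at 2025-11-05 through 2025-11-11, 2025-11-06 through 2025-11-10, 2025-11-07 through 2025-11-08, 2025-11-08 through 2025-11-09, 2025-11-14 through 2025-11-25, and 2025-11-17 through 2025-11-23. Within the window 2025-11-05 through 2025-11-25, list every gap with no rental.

2025-11-12 through 2025-11-13

Covered (merged): 2025-11-05 through 2025-11-11, 2025-11-14 through 2025-11-25.
Uncovered inside 2025-11-05 through 2025-11-25: 2025-11-12 through 2025-11-13.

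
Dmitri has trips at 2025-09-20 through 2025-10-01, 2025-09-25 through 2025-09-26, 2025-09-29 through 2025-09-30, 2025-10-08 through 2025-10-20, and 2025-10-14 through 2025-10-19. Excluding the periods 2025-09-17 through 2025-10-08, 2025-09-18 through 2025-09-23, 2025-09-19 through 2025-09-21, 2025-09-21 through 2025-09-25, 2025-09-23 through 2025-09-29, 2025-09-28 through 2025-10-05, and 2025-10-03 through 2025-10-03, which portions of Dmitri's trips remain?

First set merges to 2025-09-20 through 2025-10-01, 2025-10-08 through 2025-10-20.
Second set merges to 2025-09-17 through 2025-10-08.
2025-09-20 through 2025-10-01: entirely removed.
2025-10-08 through 2025-10-20 \ B = 2025-10-09 through 2025-10-20.

2025-10-09 through 2025-10-20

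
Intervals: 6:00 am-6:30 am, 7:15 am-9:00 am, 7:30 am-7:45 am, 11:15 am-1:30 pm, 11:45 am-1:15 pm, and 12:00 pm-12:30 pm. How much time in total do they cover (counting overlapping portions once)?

4 h 30 min

Merged: 6:00 am–6:30 am, 7:15 am–9:00 am, 11:15 am–1:30 pm.
Lengths: 30 min + 1 h 45 min + 2 h 15 min = 4 h 30 min.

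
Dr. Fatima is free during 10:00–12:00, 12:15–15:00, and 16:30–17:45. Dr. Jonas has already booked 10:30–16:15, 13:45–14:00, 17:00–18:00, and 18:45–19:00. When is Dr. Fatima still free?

Merge the second list: 10:30-16:15, 17:00-18:00, 18:45-19:00.
10:00-12:00 with B removed leaves 10:00-10:30.
12:15-15:00 lies entirely inside B → drops out.
16:30-17:45 with B removed leaves 16:30-17:00.

10:00-10:30, 16:30-17:00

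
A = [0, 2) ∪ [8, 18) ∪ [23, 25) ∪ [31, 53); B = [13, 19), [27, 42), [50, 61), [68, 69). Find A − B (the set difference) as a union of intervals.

[0, 2): nothing removed.
[8, 18) \ B = [8, 13).
[23, 25): nothing removed.
[31, 53) \ B = [42, 50).

[0, 2) ∪ [8, 13) ∪ [23, 25) ∪ [42, 50)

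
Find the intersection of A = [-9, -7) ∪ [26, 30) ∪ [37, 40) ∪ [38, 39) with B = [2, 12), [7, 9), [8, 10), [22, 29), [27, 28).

First set merges to [-9, -7), [26, 30), [37, 40).
Second set merges to [2, 12), [22, 29).
[-9, -7) meets no B interval.
[26, 30) ∩ B → [26, 29).
[37, 40) meets no B interval.

[26, 29)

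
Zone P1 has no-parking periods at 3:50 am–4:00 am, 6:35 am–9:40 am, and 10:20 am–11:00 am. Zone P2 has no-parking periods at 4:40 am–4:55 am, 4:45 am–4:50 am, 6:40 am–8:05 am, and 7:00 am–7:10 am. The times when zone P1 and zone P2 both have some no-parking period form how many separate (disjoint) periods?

1

B, merged: 4:40 am-4:55 am, 6:40 am-8:05 am.
A ∩ B = 6:40 am-8:05 am.
That is 1 disjoint piece.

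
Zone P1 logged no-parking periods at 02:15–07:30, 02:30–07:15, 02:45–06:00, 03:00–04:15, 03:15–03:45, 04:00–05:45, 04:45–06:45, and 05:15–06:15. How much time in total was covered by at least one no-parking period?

Merged: 02:15-07:30.
Length: 5 h 15 min.

5 h 15 min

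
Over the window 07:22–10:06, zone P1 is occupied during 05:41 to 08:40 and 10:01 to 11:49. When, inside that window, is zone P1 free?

08:40-10:01

The merged coverage is 05:41-08:40, 10:01-11:49.
Complement within 07:22-10:06: 08:40-10:01.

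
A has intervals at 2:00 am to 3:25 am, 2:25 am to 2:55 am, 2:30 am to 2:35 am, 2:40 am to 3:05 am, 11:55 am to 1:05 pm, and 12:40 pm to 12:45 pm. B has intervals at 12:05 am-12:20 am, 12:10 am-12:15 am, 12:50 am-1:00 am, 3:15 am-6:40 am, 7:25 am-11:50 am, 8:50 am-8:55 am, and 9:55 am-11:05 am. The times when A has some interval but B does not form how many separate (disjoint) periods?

First set merges to 2:00 am-3:25 am, 11:55 am-1:05 pm.
Second set merges to 12:05 am-12:20 am, 12:50 am-1:00 am, 3:15 am-6:40 am, 7:25 am-11:50 am.
A \ B = 2:00 am-3:15 am, 11:55 am-1:05 pm.
That is 2 disjoint pieces.

2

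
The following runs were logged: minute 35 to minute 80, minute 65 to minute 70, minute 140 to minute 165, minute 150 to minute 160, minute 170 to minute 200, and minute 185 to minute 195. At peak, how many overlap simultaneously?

Walk the sorted start/end points keeping a running depth.
The depth first hits 2 at minute 65.

2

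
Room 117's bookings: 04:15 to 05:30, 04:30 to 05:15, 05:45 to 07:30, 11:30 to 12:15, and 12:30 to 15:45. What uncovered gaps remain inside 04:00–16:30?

Covered (merged): 04:15–05:30, 05:45–07:30, 11:30–12:15, 12:30–15:45.
Uncovered inside 04:00–16:30: 04:00–04:15, 05:30–05:45, 07:30–11:30, 12:15–12:30, 15:45–16:30.

04:00–04:15, 05:30–05:45, 07:30–11:30, 12:15–12:30, 15:45–16:30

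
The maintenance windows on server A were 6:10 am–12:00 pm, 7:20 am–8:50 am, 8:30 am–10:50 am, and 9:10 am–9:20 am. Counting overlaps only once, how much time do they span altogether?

Merged: 6:10 am–12:00 pm.
Length: 5 h 50 min.

5 h 50 min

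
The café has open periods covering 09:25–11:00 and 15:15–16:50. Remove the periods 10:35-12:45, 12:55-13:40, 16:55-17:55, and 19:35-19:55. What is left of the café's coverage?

09:25-11:00 with B removed leaves 09:25-10:35.
15:15-16:50 is untouched.

09:25-10:35, 15:15-16:50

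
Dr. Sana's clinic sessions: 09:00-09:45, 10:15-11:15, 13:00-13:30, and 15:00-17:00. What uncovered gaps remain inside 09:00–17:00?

After merging, the occupied span is 09:00-09:45, 10:15-11:15, 13:00-13:30, 15:00-17:00.
Complement within 09:00-17:00: 09:45-10:15, 11:15-13:00, 13:30-15:00.

09:45-10:15, 11:15-13:00, 13:30-15:00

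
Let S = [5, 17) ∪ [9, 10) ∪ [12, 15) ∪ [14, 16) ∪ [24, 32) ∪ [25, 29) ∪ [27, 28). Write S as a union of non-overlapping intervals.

[5, 17) ∪ [24, 32)

[9, 10) overlaps/touches [5, 17) → extend to [5, 17).
[12, 15) overlaps/touches [5, 17) → extend to [5, 17).
[14, 16) overlaps/touches [5, 17) → extend to [5, 17).
[24, 32) is disjoint → start new block.
[25, 29) overlaps/touches [24, 32) → extend to [24, 32).
[27, 28) overlaps/touches [24, 32) → extend to [24, 32).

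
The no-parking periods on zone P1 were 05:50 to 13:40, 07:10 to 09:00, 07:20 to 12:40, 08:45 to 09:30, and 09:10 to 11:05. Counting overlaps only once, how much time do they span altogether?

7 h 50 min

Merged: 05:50-13:40.
Length: 7 h 50 min.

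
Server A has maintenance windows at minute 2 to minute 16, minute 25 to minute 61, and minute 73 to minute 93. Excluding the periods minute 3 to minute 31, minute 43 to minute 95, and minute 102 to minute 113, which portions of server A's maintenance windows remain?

minute 2 to minute 3, minute 31 to minute 43

minute 2 to minute 16 \ B = minute 2 to minute 3.
minute 25 to minute 61 \ B = minute 31 to minute 43.
minute 73 to minute 93: entirely removed.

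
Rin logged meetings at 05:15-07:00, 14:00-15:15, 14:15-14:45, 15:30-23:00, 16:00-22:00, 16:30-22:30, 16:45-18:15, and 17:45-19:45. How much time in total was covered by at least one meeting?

Merged: 05:15–07:00, 14:00–15:15, 15:30–23:00.
Lengths: 1 h 45 min + 1 h 15 min + 7 h 30 min = 10 h 30 min.

10 h 30 min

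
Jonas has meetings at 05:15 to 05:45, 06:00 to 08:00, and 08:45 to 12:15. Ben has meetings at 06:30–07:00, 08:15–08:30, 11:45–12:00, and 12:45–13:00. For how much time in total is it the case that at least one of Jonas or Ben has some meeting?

A ∪ B = 05:15–05:45, 06:00–08:00, 08:15–08:30, 08:45–12:15, 12:45–13:00.
Total: 30 min + 2 h + 15 min + 3 h 30 min + 15 min = 6 h 30 min.

6 h 30 min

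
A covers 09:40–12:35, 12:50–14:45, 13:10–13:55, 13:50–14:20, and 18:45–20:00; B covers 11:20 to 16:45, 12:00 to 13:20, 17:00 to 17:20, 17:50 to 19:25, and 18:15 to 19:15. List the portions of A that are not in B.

Merge the first list: 09:40–12:35, 12:50–14:45, 18:45–20:00.
Merge the second list: 11:20–16:45, 17:00–17:20, 17:50–19:25.
09:40–12:35 minus B → 09:40–11:20.
12:50–14:45: fully covered by B → removed.
18:45–20:00 minus B → 19:25–20:00.

09:40–11:20, 19:25–20:00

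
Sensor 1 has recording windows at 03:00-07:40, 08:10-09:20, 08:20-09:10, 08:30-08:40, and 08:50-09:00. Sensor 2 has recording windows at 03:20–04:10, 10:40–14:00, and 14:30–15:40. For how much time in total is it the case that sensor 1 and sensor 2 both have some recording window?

A, merged: 03:00–07:40, 08:10–09:20.
A ∩ B = 03:20–04:10.
Total: 50 min.

50 min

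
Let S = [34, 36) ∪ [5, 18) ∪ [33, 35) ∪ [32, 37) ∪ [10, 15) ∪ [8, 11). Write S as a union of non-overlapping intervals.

Sort by start: [5, 18), [8, 11), [10, 15), [32, 37), [33, 35), [34, 36).
[8, 11) overlaps/touches [5, 18) → extend to [5, 18).
[10, 15) overlaps/touches [5, 18) → extend to [5, 18).
[32, 37) is disjoint → start new block.
[33, 35) overlaps/touches [32, 37) → extend to [32, 37).
[34, 36) overlaps/touches [32, 37) → extend to [32, 37).

[5, 18) ∪ [32, 37)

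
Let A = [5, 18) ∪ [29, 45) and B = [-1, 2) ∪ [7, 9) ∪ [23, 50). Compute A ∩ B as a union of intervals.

[5, 18) meets the second set on [7, 9).
[29, 45) meets the second set on [29, 45).

[7, 9) ∪ [29, 45)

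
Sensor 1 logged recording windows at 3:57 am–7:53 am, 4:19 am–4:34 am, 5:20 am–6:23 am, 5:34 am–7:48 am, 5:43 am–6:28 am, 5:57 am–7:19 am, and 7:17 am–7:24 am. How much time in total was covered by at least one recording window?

Merged: 3:57 am-7:53 am.
Length: 3 h 56 min.

3 h 56 min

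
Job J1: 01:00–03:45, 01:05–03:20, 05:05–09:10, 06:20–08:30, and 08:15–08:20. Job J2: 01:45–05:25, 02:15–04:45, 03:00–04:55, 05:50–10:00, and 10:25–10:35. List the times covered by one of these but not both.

01:00–01:45, 03:45–05:05, 05:25–05:50, 09:10–10:00, 10:25–10:35

First set merges to 01:00–03:45, 05:05–09:10.
Second set merges to 01:45–05:25, 05:50–10:00, 10:25–10:35.
A \ B = 01:00–01:45, 05:25–05:50.
B \ A = 03:45–05:05, 09:10–10:00, 10:25–10:35.
Union of the two gives the symmetric difference.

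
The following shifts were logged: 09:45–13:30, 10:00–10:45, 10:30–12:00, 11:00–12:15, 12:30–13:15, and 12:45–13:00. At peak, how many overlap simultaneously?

Sweep endpoints in order; track running count of active intervals.
Peak of 3 reached at 10:30.

3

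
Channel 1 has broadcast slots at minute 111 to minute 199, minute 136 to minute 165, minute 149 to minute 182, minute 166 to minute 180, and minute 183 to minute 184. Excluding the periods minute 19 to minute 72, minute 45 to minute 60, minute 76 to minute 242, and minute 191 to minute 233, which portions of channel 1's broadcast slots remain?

First set merges to minute 111 to minute 199.
Second set merges to minute 19 to minute 72, minute 76 to minute 242.
minute 111 to minute 199 lies entirely inside B → drops out.

none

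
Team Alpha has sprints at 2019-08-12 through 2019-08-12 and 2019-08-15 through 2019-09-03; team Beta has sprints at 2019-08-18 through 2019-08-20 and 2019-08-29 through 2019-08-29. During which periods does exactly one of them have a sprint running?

A but not B: 2019-08-12 through 2019-08-12, 2019-08-15 through 2019-08-17, 2019-08-21 through 2019-08-28, 2019-08-30 through 2019-09-03.
B but not A: none.
Combining gives A △ B.

2019-08-12 through 2019-08-12, 2019-08-15 through 2019-08-17, 2019-08-21 through 2019-08-28, 2019-08-30 through 2019-09-03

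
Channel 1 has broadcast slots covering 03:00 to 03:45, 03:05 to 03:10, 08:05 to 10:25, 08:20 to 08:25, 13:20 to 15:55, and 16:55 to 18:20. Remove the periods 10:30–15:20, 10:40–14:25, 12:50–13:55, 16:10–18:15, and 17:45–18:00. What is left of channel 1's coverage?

03:00–03:45, 08:05–10:25, 15:20–15:55, 18:15–18:20

Merge the first list: 03:00–03:45, 08:05–10:25, 13:20–15:55, 16:55–18:20.
Merge the second list: 10:30–15:20, 16:10–18:15.
03:00–03:45 is untouched.
08:05–10:25 is untouched.
13:20–15:55 with B removed leaves 15:20–15:55.
16:55–18:20 with B removed leaves 18:15–18:20.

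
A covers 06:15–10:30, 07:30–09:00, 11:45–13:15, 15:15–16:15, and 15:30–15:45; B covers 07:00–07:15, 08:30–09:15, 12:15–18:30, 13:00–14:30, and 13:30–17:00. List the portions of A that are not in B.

06:15–07:00, 07:15–08:30, 09:15–10:30, 11:45–12:15

A, merged: 06:15–10:30, 11:45–13:15, 15:15–16:15.
B, merged: 07:00–07:15, 08:30–09:15, 12:15–18:30.
06:15–10:30 \ B = 06:15–07:00, 07:15–08:30, 09:15–10:30.
11:45–13:15 \ B = 11:45–12:15.
15:15–16:15: entirely removed.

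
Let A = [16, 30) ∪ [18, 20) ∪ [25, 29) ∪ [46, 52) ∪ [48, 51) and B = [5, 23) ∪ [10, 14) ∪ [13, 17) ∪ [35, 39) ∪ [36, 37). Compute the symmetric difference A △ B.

[5, 16) ∪ [23, 30) ∪ [35, 39) ∪ [46, 52)

Merge the first list: [16, 30), [46, 52).
Merge the second list: [5, 23), [35, 39).
A \ B = [23, 30), [46, 52).
B \ A = [5, 16), [35, 39).
Union of the two gives the symmetric difference.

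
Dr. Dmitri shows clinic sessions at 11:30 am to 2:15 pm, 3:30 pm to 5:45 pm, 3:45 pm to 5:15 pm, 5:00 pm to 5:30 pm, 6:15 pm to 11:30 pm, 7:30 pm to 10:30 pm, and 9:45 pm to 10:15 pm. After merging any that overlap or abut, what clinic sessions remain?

11:30 am–2:15 pm, 3:30 pm–5:45 pm, 6:15 pm–11:30 pm

3:30 pm–5:45 pm is disjoint → start new block.
3:45 pm–5:15 pm overlaps/touches 3:30 pm–5:45 pm → extend to 3:30 pm–5:45 pm.
5:00 pm–5:30 pm overlaps/touches 3:30 pm–5:45 pm → extend to 3:30 pm–5:45 pm.
6:15 pm–11:30 pm is disjoint → start new block.
7:30 pm–10:30 pm overlaps/touches 6:15 pm–11:30 pm → extend to 6:15 pm–11:30 pm.
9:45 pm–10:15 pm overlaps/touches 6:15 pm–11:30 pm → extend to 6:15 pm–11:30 pm.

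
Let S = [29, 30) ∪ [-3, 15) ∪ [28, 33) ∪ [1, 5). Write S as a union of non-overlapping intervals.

[-3, 15) ∪ [28, 33)

Sort by start: [-3, 15), [1, 5), [28, 33), [29, 30).
[1, 5) overlaps/touches [-3, 15) → extend to [-3, 15).
[28, 33) is disjoint → start new block.
[29, 30) overlaps/touches [28, 33) → extend to [28, 33).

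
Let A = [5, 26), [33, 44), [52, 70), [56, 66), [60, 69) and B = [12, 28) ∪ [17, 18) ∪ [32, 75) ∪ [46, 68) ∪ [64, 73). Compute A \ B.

[5, 12)

A, merged: [5, 26), [33, 44), [52, 70).
B, merged: [12, 28), [32, 75).
[5, 26) minus B → [5, 12).
[33, 44): fully covered by B → removed.
[52, 70): fully covered by B → removed.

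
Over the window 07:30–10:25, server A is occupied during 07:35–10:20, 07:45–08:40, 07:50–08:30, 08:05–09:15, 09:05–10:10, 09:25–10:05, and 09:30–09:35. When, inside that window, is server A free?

The merged coverage is 07:35–10:20.
Gaps within 07:30–10:25: 07:30–07:35, 10:20–10:25.

07:30–07:35, 10:20–10:25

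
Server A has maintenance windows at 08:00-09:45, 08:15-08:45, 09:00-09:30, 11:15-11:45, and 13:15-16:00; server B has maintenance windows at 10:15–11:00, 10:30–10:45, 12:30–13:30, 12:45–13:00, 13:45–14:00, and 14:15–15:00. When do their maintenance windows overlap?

13:15–13:30, 13:45–14:00, 14:15–15:00

A, merged: 08:00–09:45, 11:15–11:45, 13:15–16:00.
B, merged: 10:15–11:00, 12:30–13:30, 13:45–14:00, 14:15–15:00.
08:00–09:45 falls entirely outside B.
11:15–11:45 falls entirely outside B.
13:15–16:00 overlaps B on 13:15–13:30, 13:45–14:00, 14:15–15:00.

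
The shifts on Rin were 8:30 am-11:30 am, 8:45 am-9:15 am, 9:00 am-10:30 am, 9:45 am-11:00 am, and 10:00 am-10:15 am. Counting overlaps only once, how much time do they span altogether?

3 h

Merged: 8:30 am–11:30 am.
Length: 3 h.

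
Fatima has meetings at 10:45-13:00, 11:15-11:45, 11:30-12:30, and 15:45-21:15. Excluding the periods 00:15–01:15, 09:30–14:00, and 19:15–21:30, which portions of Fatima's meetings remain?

A, merged: 10:45–13:00, 15:45–21:15.
10:45–13:00 lies entirely inside B → drops out.
15:45–21:15 with B removed leaves 15:45–19:15.

15:45–19:15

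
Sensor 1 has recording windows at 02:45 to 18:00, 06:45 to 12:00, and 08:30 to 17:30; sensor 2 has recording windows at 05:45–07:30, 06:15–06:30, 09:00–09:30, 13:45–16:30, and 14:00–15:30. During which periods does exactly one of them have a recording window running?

02:45–05:45, 07:30–09:00, 09:30–13:45, 16:30–18:00

First set merges to 02:45–18:00.
Second set merges to 05:45–07:30, 09:00–09:30, 13:45–16:30.
A \ B = 02:45–05:45, 07:30–09:00, 09:30–13:45, 16:30–18:00.
B \ A = none.
Union of the two gives the symmetric difference.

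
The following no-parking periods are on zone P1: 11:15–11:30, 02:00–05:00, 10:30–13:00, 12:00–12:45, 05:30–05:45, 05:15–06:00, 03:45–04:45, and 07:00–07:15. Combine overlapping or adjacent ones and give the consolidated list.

Sort by start: 02:00–05:00, 03:45–04:45, 05:15–06:00, 05:30–05:45, 07:00–07:15, 10:30–13:00, 11:15–11:30, 12:00–12:45.
03:45–04:45 overlaps/touches 02:00–05:00 → extend to 02:00–05:00.
05:15–06:00 is disjoint → start new block.
05:30–05:45 overlaps/touches 05:15–06:00 → extend to 05:15–06:00.
07:00–07:15 is disjoint → start new block.
10:30–13:00 is disjoint → start new block.
11:15–11:30 overlaps/touches 10:30–13:00 → extend to 10:30–13:00.
12:00–12:45 overlaps/touches 10:30–13:00 → extend to 10:30–13:00.

02:00–05:00, 05:15–06:00, 07:00–07:15, 10:30–13:00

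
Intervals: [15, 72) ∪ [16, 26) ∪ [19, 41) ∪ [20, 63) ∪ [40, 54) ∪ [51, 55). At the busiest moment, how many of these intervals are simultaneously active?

Walk the sorted start/end points keeping a running depth.
The depth first hits 4 at 20.

4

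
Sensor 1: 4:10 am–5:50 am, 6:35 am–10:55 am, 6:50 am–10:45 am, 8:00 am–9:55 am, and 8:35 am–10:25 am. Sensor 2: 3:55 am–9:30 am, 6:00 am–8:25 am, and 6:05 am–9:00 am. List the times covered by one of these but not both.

3:55 am-4:10 am, 5:50 am-6:35 am, 9:30 am-10:55 am

A, merged: 4:10 am-5:50 am, 6:35 am-10:55 am.
B, merged: 3:55 am-9:30 am.
A but not B: 9:30 am-10:55 am.
B but not A: 3:55 am-4:10 am, 5:50 am-6:35 am.
Combining gives A △ B.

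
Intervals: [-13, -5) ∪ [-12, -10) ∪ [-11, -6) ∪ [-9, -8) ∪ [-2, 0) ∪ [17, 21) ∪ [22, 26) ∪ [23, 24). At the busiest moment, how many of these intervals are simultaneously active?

Sweep endpoints in order; track running count of active intervals.
Peak of 3 reached at -11.

3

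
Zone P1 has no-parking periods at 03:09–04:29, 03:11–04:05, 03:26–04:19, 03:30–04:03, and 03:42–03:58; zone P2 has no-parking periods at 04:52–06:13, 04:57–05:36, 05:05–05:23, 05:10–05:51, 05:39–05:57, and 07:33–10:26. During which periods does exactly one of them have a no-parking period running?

A, merged: 03:09-04:29.
B, merged: 04:52-06:13, 07:33-10:26.
A but not B: 03:09-04:29.
B but not A: 04:52-06:13, 07:33-10:26.
Combining gives A △ B.

03:09-04:29, 04:52-06:13, 07:33-10:26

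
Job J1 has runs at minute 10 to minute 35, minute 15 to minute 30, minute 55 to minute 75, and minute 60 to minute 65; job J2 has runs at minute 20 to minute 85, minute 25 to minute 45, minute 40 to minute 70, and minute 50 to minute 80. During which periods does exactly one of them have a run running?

minute 10 to minute 20, minute 35 to minute 55, minute 75 to minute 85

A, merged: minute 10 to minute 35, minute 55 to minute 75.
B, merged: minute 20 to minute 85.
Only in the first: minute 10 to minute 20.
Only in the second: minute 35 to minute 55, minute 75 to minute 85.
Together these are the periods covered by exactly one.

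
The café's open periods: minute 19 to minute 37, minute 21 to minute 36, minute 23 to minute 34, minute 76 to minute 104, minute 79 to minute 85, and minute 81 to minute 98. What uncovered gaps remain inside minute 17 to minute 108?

The merged coverage is minute 19 to minute 37, minute 76 to minute 104.
Gaps within minute 17 to minute 108: minute 17 to minute 19, minute 37 to minute 76, minute 104 to minute 108.

minute 17 to minute 19, minute 37 to minute 76, minute 104 to minute 108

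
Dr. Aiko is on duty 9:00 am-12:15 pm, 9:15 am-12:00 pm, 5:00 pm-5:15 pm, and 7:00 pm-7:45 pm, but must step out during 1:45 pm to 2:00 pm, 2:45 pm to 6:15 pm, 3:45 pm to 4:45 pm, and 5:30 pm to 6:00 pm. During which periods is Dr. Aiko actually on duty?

9:00 am-12:15 pm, 7:00 pm-7:45 pm

First set merges to 9:00 am-12:15 pm, 5:00 pm-5:15 pm, 7:00 pm-7:45 pm.
Second set merges to 1:45 pm-2:00 pm, 2:45 pm-6:15 pm.
9:00 am-12:15 pm: no B overlap → unchanged.
5:00 pm-5:15 pm: fully covered by B → removed.
7:00 pm-7:45 pm: no B overlap → unchanged.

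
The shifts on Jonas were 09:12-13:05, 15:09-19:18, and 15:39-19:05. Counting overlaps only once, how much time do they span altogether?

8 h 2 min

Merged: 09:12-13:05, 15:09-19:18.
Lengths: 3 h 53 min + 4 h 9 min = 8 h 2 min.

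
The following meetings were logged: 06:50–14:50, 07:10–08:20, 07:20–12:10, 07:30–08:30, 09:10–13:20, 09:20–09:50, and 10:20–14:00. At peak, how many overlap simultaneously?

4

Walk the sorted start/end points keeping a running depth.
The depth first hits 4 at 07:30.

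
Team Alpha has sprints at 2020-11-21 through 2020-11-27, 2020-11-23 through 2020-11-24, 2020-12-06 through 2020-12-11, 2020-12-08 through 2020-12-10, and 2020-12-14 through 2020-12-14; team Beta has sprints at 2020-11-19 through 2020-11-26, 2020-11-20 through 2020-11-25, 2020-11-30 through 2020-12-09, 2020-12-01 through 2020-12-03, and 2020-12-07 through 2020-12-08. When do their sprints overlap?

2020-11-21 through 2020-11-26, 2020-12-06 through 2020-12-09

First set merges to 2020-11-21 through 2020-11-27, 2020-12-06 through 2020-12-11, 2020-12-14 through 2020-12-14.
Second set merges to 2020-11-19 through 2020-11-26, 2020-11-30 through 2020-12-09.
2020-11-21 through 2020-11-27 meets the second set on 2020-11-21 through 2020-11-26.
2020-12-06 through 2020-12-11 meets the second set on 2020-12-06 through 2020-12-09.
2020-12-14 through 2020-12-14: no overlap with the second set.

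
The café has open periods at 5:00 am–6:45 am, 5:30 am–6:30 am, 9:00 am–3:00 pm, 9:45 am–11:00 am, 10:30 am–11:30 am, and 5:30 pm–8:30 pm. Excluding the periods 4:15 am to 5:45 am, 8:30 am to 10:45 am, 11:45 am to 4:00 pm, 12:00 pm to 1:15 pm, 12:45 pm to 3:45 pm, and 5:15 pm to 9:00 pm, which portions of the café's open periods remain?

Merge the first list: 5:00 am-6:45 am, 9:00 am-3:00 pm, 5:30 pm-8:30 pm.
Merge the second list: 4:15 am-5:45 am, 8:30 am-10:45 am, 11:45 am-4:00 pm, 5:15 pm-9:00 pm.
5:00 am-6:45 am \ B = 5:45 am-6:45 am.
9:00 am-3:00 pm \ B = 10:45 am-11:45 am.
5:30 pm-8:30 pm: entirely removed.

5:45 am-6:45 am, 10:45 am-11:45 am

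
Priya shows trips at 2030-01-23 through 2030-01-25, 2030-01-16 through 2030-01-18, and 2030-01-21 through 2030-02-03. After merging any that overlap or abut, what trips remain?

2030-01-16 through 2030-01-18, 2030-01-21 through 2030-02-03

Sort by start: 2030-01-16 through 2030-01-18, 2030-01-21 through 2030-02-03, 2030-01-23 through 2030-01-25.
2030-01-21 through 2030-02-03 is disjoint → start new block.
2030-01-23 through 2030-01-25 overlaps/touches 2030-01-21 through 2030-02-03 → extend to 2030-01-21 through 2030-02-03.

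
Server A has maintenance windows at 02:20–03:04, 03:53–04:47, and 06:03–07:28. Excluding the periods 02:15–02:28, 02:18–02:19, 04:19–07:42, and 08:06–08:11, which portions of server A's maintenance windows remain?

02:28–03:04, 03:53–04:19

Merge the second list: 02:15–02:28, 04:19–07:42, 08:06–08:11.
02:20–03:04 with B removed leaves 02:28–03:04.
03:53–04:47 with B removed leaves 03:53–04:19.
06:03–07:28 lies entirely inside B → drops out.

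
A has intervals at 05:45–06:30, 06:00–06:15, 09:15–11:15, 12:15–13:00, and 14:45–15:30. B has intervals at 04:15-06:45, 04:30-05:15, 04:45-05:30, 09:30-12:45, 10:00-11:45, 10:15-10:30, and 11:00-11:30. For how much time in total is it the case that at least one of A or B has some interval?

A, merged: 05:45–06:30, 09:15–11:15, 12:15–13:00, 14:45–15:30.
B, merged: 04:15–06:45, 09:30–12:45.
A ∪ B = 04:15–06:45, 09:15–13:00, 14:45–15:30.
Total: 2 h 30 min + 3 h 45 min + 45 min = 7 h.

7 h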